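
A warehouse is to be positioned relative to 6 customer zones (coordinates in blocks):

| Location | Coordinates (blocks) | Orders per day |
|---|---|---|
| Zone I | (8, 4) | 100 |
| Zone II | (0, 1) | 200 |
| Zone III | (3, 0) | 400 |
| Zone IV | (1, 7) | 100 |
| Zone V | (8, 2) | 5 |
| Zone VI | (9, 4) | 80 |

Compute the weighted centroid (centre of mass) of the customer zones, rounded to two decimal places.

The minimiser of Σwᵢ‖p−pᵢ‖² is the weighted centroid p* = (Σwᵢpᵢ)/(Σwᵢ).
Σwᵢ = 885.
Σwᵢxᵢ = 100·8 + 200·0 + 400·3 + 100·1 + 5·8 + 80·9 = 2860.
Σwᵢyᵢ = 100·4 + 200·1 + 400·0 + 100·7 + 5·2 + 80·4 = 1630.
x* = 2860/885 = 3.23, y* = 1630/885 = 1.84.

(3.23, 1.84)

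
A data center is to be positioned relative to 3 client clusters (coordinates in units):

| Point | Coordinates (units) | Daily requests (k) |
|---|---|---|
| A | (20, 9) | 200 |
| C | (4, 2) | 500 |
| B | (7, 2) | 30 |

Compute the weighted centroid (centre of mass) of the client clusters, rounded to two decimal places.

(8.51, 3.92)

The minimiser of Σwᵢ‖p−pᵢ‖² is the weighted centroid p* = (Σwᵢpᵢ)/(Σwᵢ).
Σwᵢ = 730.
Σwᵢxᵢ = 200·20 + 500·4 + 30·7 = 6210.
Σwᵢyᵢ = 200·9 + 500·2 + 30·2 = 2860.
x* = 6210/730 = 8.51, y* = 2860/730 = 3.92.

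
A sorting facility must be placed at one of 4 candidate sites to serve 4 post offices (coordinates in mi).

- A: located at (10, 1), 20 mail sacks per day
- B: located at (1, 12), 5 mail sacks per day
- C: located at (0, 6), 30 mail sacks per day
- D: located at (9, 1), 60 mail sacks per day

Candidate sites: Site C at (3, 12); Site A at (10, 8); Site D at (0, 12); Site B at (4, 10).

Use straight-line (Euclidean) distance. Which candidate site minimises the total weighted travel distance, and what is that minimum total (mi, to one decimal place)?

Total weighted distance at each candidate:
  Site C (3, 12): total = 1223.8
  Site A (10, 8): total = 919.4
  Site D (0, 12): total = 1335.1
  Site B (4, 10): total = 1021.8
Minimum is at Site A with total 919.4 mi.

Site A, total 919.4 mi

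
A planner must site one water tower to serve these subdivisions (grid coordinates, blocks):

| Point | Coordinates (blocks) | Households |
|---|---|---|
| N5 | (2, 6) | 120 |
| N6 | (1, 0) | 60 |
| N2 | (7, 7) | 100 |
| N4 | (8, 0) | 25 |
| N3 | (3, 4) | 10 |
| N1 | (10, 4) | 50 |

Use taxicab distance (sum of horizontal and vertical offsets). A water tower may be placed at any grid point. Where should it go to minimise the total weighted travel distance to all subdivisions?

Manhattan distance separates: Σwᵢ(|x−xᵢ|+|y−yᵢ|) = Σwᵢ|x−xᵢ| + Σwᵢ|y−yᵢ|, so x and y are optimised independently as 1-D weighted medians.
Total weight W = 365; half = 182.5.
x-coordinate, sorted with cumulative weight:
  x=1 (N6, w=60) cum 60
  x=2 (N5, w=120) cum 180
  x=3 (N3, w=10) cum 190  ← median
  x=7 (N2, w=100) cum 290
  x=8 (N4, w=25) cum 315
  x=10 (N1, w=50) cum 365
⇒ x* = 3
y-coordinate, sorted with cumulative weight:
  y=0 (N6, w=60) cum 60
  y=0 (N4, w=25) cum 85
  y=4 (N3, w=10) cum 95
  y=4 (N1, w=50) cum 145
  y=6 (N5, w=120) cum 265  ← median
  y=7 (N2, w=100) cum 365
⇒ y* = 6

(3, 6)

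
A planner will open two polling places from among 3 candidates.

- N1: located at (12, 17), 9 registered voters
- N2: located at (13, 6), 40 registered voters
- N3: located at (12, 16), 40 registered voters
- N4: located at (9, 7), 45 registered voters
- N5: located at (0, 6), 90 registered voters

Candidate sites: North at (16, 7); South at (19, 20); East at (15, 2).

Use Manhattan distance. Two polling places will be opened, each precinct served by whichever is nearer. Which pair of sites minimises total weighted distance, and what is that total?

Evaluate every pair (each demand assigned to the nearer of the two):
  {North, South}: total = 2535
  {North, East}: total = 2651
  {South, East}: total = 2975
Best pair: {North, South} with total 2535.

{North, South}, total 2535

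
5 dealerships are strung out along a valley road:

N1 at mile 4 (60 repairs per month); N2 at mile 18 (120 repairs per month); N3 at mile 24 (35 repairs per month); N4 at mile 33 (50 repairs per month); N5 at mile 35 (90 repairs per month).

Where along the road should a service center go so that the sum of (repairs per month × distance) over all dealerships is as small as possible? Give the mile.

x = 18

For a sum of weighted absolute distances on a line, the optimum is the weighted median (not the mean). Total weight W = 355; half-weight = 177.5.
Sort by position and accumulate weight:
  mile 4 (N1, w=60) → cum 60
  mile 18 (N2, w=120) → cum 180  ≥ 177.5 → median here
  mile 24 (N3, w=35) → cum 215
  mile 33 (N4, w=50) → cum 265
  mile 35 (N5, w=90) → cum 355
Optimal location: mile 18.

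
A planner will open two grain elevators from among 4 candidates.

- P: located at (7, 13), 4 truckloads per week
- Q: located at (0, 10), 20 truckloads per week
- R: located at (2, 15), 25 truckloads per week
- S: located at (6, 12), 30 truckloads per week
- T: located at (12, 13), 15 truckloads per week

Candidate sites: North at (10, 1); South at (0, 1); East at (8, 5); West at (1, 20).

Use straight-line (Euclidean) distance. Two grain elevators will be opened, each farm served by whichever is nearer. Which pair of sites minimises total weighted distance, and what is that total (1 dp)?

Evaluate every pair (each demand assigned to the nearer of the two):
  {East, West}: total = 701.0
  {South, West}: total = 822.9
  {North, West}: total = 830.9
  {South, East}: total = 856.4
  {North, East}: total = 865.0
  {North, South}: total = 1116.7
Best pair: {East, West} with total 701.0.

{East, West}, total 701.0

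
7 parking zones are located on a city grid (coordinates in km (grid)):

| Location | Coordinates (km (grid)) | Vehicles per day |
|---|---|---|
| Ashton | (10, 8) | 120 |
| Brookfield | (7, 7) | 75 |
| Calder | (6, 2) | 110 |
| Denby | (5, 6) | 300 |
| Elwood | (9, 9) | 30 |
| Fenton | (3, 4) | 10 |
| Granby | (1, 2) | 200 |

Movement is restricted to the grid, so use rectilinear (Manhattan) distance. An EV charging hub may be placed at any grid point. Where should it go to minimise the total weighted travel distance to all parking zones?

(5, 6)

Manhattan distance separates: Σwᵢ(|x−xᵢ|+|y−yᵢ|) = Σwᵢ|x−xᵢ| + Σwᵢ|y−yᵢ|, so x and y are optimised independently as 1-D weighted medians.
Total weight W = 845; half = 422.5.
x-coordinate, sorted with cumulative weight:
  x=1 (Granby, w=200) cum 200
  x=3 (Fenton, w=10) cum 210
  x=5 (Denby, w=300) cum 510  ← median
  x=6 (Calder, w=110) cum 620
  x=7 (Brookfield, w=75) cum 695
  x=9 (Elwood, w=30) cum 725
  x=10 (Ashton, w=120) cum 845
⇒ x* = 5
y-coordinate, sorted with cumulative weight:
  y=2 (Calder, w=110) cum 110
  y=2 (Granby, w=200) cum 310
  y=4 (Fenton, w=10) cum 320
  y=6 (Denby, w=300) cum 620  ← median
  y=7 (Brookfield, w=75) cum 695
  y=8 (Ashton, w=120) cum 815
  y=9 (Elwood, w=30) cum 845
⇒ y* = 6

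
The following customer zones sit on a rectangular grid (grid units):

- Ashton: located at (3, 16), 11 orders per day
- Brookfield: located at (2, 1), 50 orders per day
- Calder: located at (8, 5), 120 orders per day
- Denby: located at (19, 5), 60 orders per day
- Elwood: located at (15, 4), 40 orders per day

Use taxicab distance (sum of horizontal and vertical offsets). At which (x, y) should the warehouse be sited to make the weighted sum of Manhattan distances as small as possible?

Manhattan distance separates: Σwᵢ(|x−xᵢ|+|y−yᵢ|) = Σwᵢ|x−xᵢ| + Σwᵢ|y−yᵢ|, so x and y are optimised independently as 1-D weighted medians.
Total weight W = 281; half = 140.5.
x-coordinate, sorted with cumulative weight:
  x=2 (Brookfield, w=50) cum 50
  x=3 (Ashton, w=11) cum 61
  x=8 (Calder, w=120) cum 181  ← median
  x=15 (Elwood, w=40) cum 221
  x=19 (Denby, w=60) cum 281
⇒ x* = 8
y-coordinate, sorted with cumulative weight:
  y=1 (Brookfield, w=50) cum 50
  y=4 (Elwood, w=40) cum 90
  y=5 (Calder, w=120) cum 210  ← median
  y=5 (Denby, w=60) cum 270
  y=16 (Ashton, w=11) cum 281
⇒ y* = 5

(8, 5)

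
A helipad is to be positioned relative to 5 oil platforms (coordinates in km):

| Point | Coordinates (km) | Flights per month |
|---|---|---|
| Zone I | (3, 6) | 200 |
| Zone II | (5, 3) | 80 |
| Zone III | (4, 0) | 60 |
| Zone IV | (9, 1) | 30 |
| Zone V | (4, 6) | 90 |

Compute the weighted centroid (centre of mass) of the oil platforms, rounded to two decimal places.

The minimiser of Σwᵢ‖p−pᵢ‖² is the weighted centroid p* = (Σwᵢpᵢ)/(Σwᵢ).
Σwᵢ = 460.
Σwᵢxᵢ = 200·3 + 80·5 + 60·4 + 30·9 + 90·4 = 1870.
Σwᵢyᵢ = 200·6 + 80·3 + 60·0 + 30·1 + 90·6 = 2010.
x* = 1870/460 = 4.07, y* = 2010/460 = 4.37.

(4.07, 4.37)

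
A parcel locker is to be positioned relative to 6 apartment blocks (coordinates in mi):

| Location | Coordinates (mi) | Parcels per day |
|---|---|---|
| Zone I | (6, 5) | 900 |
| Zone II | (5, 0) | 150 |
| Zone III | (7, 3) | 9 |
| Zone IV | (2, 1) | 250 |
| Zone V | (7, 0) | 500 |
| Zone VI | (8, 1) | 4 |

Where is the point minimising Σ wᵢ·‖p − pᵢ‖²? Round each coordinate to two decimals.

The minimiser of Σwᵢ‖p−pᵢ‖² is the weighted centroid p* = (Σwᵢpᵢ)/(Σwᵢ).
Σwᵢ = 1813.
Σwᵢxᵢ = 900·6 + 150·5 + 9·7 + 250·2 + 500·7 + 4·8 = 10245.
Σwᵢyᵢ = 900·5 + 150·0 + 9·3 + 250·1 + 500·0 + 4·1 = 4781.
x* = 10245/1813 = 5.65, y* = 4781/1813 = 2.64.

(5.65, 2.64)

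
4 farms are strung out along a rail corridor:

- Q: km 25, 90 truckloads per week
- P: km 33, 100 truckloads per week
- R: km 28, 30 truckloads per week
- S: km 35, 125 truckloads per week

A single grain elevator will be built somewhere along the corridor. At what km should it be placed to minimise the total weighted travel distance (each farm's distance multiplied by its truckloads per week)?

x = 33

For a sum of weighted absolute distances on a line, the optimum is the weighted median (not the mean). Total weight W = 345; half-weight = 172.5.
Sort by position and accumulate weight:
  km 25 (Q, w=90) → cum 90
  km 28 (R, w=30) → cum 120
  km 33 (P, w=100) → cum 220  ≥ 172.5 → median here
  km 35 (S, w=125) → cum 345
Optimal location: km 33.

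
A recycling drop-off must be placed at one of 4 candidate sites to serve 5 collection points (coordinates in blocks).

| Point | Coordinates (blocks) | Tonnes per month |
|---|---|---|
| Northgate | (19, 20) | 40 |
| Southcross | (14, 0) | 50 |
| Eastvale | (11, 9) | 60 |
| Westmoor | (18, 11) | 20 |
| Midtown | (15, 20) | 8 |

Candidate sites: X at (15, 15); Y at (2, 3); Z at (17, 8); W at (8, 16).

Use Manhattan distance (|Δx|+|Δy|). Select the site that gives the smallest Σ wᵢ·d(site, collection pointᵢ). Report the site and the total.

Z, total 1722 blocks

Total weighted distance at each candidate:
  X (15, 15): total = 1940
  Y (2, 3): total = 3730
  Z (17, 8): total = 1722
  W (8, 16): total = 2688
Minimum is at Z with total 1722 blocks.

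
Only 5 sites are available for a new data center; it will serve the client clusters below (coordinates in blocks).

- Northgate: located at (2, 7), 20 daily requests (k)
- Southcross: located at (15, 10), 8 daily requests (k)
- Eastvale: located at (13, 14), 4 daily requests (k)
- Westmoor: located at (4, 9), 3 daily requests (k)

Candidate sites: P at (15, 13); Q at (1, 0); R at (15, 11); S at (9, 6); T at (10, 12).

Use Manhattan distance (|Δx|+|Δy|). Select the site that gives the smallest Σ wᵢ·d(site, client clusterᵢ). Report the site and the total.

Total weighted distance at each candidate:
  P (15, 13): total = 461
  Q (1, 0): total = 492
  R (15, 11): total = 407
  S (9, 6): total = 312
  T (10, 12): total = 363
Minimum is at S with total 312 blocks.

S, total 312 blocks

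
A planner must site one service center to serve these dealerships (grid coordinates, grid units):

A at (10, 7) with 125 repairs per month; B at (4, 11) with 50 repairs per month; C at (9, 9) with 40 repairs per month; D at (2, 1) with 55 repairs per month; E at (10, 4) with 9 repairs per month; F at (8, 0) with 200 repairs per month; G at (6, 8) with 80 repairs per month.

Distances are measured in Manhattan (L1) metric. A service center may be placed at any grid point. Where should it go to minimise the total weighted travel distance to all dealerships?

(8, 7)

Manhattan distance separates: Σwᵢ(|x−xᵢ|+|y−yᵢ|) = Σwᵢ|x−xᵢ| + Σwᵢ|y−yᵢ|, so x and y are optimised independently as 1-D weighted medians.
Total weight W = 559; half = 279.5.
x-coordinate, sorted with cumulative weight:
  x=2 (D, w=55) cum 55
  x=4 (B, w=50) cum 105
  x=6 (G, w=80) cum 185
  x=8 (F, w=200) cum 385  ← median
  x=9 (C, w=40) cum 425
  x=10 (A, w=125) cum 550
  x=10 (E, w=9) cum 559
⇒ x* = 8
y-coordinate, sorted with cumulative weight:
  y=0 (F, w=200) cum 200
  y=1 (D, w=55) cum 255
  y=4 (E, w=9) cum 264
  y=7 (A, w=125) cum 389  ← median
  y=8 (G, w=80) cum 469
  y=9 (C, w=40) cum 509
  y=11 (B, w=50) cum 559
⇒ y* = 7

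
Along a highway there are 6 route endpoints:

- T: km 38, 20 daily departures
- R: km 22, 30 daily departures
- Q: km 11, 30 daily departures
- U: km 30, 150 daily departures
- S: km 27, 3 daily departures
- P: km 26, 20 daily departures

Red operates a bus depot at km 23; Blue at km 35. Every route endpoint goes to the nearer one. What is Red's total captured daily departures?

83

The indifferent point is the midpoint (23+35)/2 = 29; route endpoints left of it (closer to Red at 23) go to Red, those right go to Blue.
  Q at 11 (w=30) → Red
  R at 22 (w=30) → Red
  P at 26 (w=20) → Red
  S at 27 (w=3) → Red
  U at 30 (w=150) → Blue
  T at 38 (w=20) → Blue
Red captures 83; Blue captures 170.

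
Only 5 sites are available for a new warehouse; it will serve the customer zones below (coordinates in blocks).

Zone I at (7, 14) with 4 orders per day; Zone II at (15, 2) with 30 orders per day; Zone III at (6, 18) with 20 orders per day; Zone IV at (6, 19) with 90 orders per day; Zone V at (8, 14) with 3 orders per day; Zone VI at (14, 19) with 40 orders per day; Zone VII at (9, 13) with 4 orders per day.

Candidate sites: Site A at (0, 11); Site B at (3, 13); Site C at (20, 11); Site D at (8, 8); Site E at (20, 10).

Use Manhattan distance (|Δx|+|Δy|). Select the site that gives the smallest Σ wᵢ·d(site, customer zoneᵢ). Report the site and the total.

Total weighted distance at each candidate:
  Site A (0, 11): total = 3237
  Site B (3, 13): total = 2402
  Site C (20, 11): total = 3541
  Site D (8, 8): total = 2550
  Site E (20, 10): total = 3672
Minimum is at Site B with total 2402 blocks.

Site B, total 2402 blocks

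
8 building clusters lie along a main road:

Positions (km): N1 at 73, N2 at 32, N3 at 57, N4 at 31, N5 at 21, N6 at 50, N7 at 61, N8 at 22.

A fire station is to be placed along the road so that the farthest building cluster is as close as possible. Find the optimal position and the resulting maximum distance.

The 1-center on a line is the midpoint of the two extreme points: leftmost at 21, rightmost at 73.
Optimal location = (21 + 73)/2 = 47; maximum distance = (73 − 21)/2 = 26.

location 47, max distance 26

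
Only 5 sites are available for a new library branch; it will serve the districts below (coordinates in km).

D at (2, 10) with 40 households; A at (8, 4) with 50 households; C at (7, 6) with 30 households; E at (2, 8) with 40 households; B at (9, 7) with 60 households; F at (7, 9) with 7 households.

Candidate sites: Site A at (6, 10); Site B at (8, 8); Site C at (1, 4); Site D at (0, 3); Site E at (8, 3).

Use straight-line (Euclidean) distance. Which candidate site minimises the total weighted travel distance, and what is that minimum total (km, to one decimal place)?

Total weighted distance at each candidate:
  Site A (6, 10): total = 1043.3
  Site B (8, 8): total = 854.8
  Site C (1, 4): total = 1515.3
  Site D (0, 3): total = 1793.7
  Site E (8, 3): total = 1116.0
Minimum is at Site B with total 854.8 km.

Site B, total 854.8 km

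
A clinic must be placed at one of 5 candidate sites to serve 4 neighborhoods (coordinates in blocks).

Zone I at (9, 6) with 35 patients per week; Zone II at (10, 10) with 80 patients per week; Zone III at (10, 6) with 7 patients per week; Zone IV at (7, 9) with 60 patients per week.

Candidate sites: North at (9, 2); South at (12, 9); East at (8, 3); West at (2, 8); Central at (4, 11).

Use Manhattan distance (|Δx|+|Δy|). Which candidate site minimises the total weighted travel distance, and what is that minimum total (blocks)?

South, total 785 blocks

Total weighted distance at each candidate:
  North (9, 2): total = 1435
  South (12, 9): total = 785
  East (8, 3): total = 1315
  West (2, 8): total = 1545
  Central (4, 11): total = 1287
Minimum is at South with total 785 blocks.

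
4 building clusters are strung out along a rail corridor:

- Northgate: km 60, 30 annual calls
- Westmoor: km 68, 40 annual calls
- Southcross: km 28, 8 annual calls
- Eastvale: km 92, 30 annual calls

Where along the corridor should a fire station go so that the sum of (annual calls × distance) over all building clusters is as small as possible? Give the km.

For a sum of weighted absolute distances on a line, the optimum is the weighted median (not the mean). Total weight W = 108; half-weight = 54.
Sort by position and accumulate weight:
  km 28 (Southcross, w=8) → cum 8
  km 60 (Northgate, w=30) → cum 38
  km 68 (Westmoor, w=40) → cum 78  ≥ 54 → median here
  km 92 (Eastvale, w=30) → cum 108
Optimal location: km 68.

x = 68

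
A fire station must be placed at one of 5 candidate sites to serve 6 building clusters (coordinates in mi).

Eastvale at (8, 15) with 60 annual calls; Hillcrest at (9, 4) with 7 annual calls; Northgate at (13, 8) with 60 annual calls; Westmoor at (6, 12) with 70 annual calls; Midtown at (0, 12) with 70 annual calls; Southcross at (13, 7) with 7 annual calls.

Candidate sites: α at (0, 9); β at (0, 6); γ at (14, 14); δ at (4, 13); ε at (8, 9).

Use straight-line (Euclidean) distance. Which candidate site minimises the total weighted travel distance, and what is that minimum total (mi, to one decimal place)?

δ, total 1479.0 mi

Total weighted distance at each candidate:
  α (0, 9): total = 2226.0
  β (0, 6): total = 2681.4
  γ (14, 14): total = 2424.9
  δ (4, 13): total = 1479.0
  ε (8, 9): total = 1589.8
Minimum is at δ with total 1479.0 mi.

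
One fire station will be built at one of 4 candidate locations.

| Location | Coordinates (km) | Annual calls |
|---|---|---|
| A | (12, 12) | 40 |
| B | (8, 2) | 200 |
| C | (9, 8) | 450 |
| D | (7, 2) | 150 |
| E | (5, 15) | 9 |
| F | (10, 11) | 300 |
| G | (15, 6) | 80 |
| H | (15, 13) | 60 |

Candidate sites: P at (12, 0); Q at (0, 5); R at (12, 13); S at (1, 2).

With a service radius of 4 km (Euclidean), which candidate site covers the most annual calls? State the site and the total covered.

Coverage radius r = 4 km; a point is covered iff (Δx)²+(Δy)² ≤ 4² = 16.
  P (12, 0): covers {none} → 0
  Q (0, 5): covers {none} → 0
  R (12, 13): covers {A, F, H} → 400
  S (1, 2): covers {none} → 0
Maximum coverage at R: 400 annual calls.

R, covering 400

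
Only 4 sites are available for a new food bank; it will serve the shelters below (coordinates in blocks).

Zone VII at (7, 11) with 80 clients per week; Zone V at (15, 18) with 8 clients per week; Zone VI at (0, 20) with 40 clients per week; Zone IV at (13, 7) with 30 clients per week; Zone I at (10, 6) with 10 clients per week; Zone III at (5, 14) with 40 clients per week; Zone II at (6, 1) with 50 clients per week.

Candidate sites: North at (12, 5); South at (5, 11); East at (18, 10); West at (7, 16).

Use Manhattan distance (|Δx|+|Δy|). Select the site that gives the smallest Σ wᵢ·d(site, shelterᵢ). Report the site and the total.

Total weighted distance at each candidate:
  North (12, 5): total = 3348
  South (5, 11): total = 1986
  East (18, 10): total = 4258
  West (7, 16): total = 2460
Minimum is at South with total 1986 blocks.

South, total 1986 blocks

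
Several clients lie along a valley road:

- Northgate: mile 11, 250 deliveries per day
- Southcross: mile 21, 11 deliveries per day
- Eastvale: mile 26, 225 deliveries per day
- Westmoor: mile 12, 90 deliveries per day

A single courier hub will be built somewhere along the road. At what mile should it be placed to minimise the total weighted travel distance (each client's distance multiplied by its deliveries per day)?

x = 12

For a sum of weighted absolute distances on a line, the optimum is the weighted median (not the mean). Total weight W = 576; half-weight = 288.
Sort by position and accumulate weight:
  mile 11 (Northgate, w=250) → cum 250
  mile 12 (Westmoor, w=90) → cum 340  ≥ 288 → median here
  mile 21 (Southcross, w=11) → cum 351
  mile 26 (Eastvale, w=225) → cum 576
Optimal location: mile 12.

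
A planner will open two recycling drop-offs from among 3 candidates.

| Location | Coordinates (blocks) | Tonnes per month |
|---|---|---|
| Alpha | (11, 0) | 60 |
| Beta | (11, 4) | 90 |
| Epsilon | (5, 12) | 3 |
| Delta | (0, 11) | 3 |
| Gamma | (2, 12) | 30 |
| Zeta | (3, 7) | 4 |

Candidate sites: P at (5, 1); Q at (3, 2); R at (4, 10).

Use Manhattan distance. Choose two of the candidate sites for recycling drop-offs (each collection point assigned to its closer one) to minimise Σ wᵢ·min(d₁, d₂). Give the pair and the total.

Evaluate every pair (each demand assigned to the nearer of the two):
  {P, R}: total = 1390
  {P, Q}: total = 1649
  {Q, R}: total = 1660
Best pair: {P, R} with total 1390.

{P, R}, total 1390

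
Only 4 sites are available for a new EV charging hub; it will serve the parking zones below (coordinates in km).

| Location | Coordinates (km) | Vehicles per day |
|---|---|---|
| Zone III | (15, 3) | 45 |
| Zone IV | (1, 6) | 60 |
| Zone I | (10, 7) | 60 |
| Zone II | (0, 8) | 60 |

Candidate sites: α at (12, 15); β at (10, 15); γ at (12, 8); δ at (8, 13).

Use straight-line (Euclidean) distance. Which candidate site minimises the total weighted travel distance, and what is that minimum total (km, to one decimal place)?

γ, total 1787.4 km

Total weighted distance at each candidate:
  α (12, 15): total = 2737.7
  β (10, 15): total = 2561.1
  γ (12, 8): total = 1787.4
  δ (8, 13): total = 2088.8
Minimum is at γ with total 1787.4 km.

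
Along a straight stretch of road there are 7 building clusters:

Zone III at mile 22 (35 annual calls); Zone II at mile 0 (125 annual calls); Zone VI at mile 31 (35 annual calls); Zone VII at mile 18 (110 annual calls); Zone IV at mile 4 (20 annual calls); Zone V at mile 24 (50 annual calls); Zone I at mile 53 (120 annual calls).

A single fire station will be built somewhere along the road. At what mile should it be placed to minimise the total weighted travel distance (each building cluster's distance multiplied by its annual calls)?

x = 18

For a sum of weighted absolute distances on a line, the optimum is the weighted median (not the mean). Total weight W = 495; half-weight = 247.5.
Sort by position and accumulate weight:
  mile 0 (Zone II, w=125) → cum 125
  mile 4 (Zone IV, w=20) → cum 145
  mile 18 (Zone VII, w=110) → cum 255  ≥ 247.5 → median here
  mile 22 (Zone III, w=35) → cum 290
  mile 24 (Zone V, w=50) → cum 340
  mile 31 (Zone VI, w=35) → cum 375
  mile 53 (Zone I, w=120) → cum 495
Optimal location: mile 18.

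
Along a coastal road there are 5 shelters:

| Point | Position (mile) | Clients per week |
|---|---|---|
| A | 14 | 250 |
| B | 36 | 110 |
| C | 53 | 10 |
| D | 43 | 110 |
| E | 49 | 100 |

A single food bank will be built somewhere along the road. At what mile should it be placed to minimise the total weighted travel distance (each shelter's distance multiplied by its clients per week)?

For a sum of weighted absolute distances on a line, the optimum is the weighted median (not the mean). Total weight W = 580; half-weight = 290.
Sort by position and accumulate weight:
  mile 14 (A, w=250) → cum 250
  mile 36 (B, w=110) → cum 360  ≥ 290 → median here
  mile 43 (D, w=110) → cum 470
  mile 49 (E, w=100) → cum 570
  mile 53 (C, w=10) → cum 580
Optimal location: mile 36.

x = 36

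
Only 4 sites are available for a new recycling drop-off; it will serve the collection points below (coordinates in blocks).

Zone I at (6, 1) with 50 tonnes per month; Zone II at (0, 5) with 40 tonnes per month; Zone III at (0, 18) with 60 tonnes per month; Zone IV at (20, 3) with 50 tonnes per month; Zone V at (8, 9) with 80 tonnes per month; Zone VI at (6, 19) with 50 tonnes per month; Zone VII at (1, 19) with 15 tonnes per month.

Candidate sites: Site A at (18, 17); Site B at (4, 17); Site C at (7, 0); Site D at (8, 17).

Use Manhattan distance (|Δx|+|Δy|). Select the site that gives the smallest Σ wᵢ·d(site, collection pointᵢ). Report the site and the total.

Total weighted distance at each candidate:
  Site A (18, 17): total = 6965
  Site B (4, 17): total = 4575
  Site C (7, 0): total = 5055
  Site D (8, 17): total = 4515
Minimum is at Site D with total 4515 blocks.

Site D, total 4515 blocks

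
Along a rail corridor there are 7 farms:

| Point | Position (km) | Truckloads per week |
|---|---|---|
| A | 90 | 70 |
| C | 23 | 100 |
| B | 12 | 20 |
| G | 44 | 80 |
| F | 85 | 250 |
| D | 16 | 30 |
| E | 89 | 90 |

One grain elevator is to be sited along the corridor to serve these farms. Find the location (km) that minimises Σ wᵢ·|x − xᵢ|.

x = 85

For a sum of weighted absolute distances on a line, the optimum is the weighted median (not the mean). Total weight W = 640; half-weight = 320.
Sort by position and accumulate weight:
  km 12 (B, w=20) → cum 20
  km 16 (D, w=30) → cum 50
  km 23 (C, w=100) → cum 150
  km 44 (G, w=80) → cum 230
  km 85 (F, w=250) → cum 480  ≥ 320 → median here
  km 89 (E, w=90) → cum 570
  km 90 (A, w=70) → cum 640
Optimal location: km 85.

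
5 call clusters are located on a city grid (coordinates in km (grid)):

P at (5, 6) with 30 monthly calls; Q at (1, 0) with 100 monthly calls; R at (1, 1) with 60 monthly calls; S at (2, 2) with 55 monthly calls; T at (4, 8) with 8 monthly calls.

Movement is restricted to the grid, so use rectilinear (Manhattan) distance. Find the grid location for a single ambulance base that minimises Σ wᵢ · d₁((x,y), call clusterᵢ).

(1, 1)

Manhattan distance separates: Σwᵢ(|x−xᵢ|+|y−yᵢ|) = Σwᵢ|x−xᵢ| + Σwᵢ|y−yᵢ|, so x and y are optimised independently as 1-D weighted medians.
Total weight W = 253; half = 126.5.
x-coordinate, sorted with cumulative weight:
  x=1 (Q, w=100) cum 100
  x=1 (R, w=60) cum 160  ← median
  x=2 (S, w=55) cum 215
  x=4 (T, w=8) cum 223
  x=5 (P, w=30) cum 253
⇒ x* = 1
y-coordinate, sorted with cumulative weight:
  y=0 (Q, w=100) cum 100
  y=1 (R, w=60) cum 160  ← median
  y=2 (S, w=55) cum 215
  y=6 (P, w=30) cum 245
  y=8 (T, w=8) cum 253
⇒ y* = 1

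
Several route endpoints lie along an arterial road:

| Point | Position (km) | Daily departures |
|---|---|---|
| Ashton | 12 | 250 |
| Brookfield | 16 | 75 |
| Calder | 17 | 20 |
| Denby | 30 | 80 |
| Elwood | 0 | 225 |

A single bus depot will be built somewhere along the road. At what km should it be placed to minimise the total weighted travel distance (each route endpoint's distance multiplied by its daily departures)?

For a sum of weighted absolute distances on a line, the optimum is the weighted median (not the mean). Total weight W = 650; half-weight = 325.
Sort by position and accumulate weight:
  km 0 (Elwood, w=225) → cum 225
  km 12 (Ashton, w=250) → cum 475  ≥ 325 → median here
  km 16 (Brookfield, w=75) → cum 550
  km 17 (Calder, w=20) → cum 570
  km 30 (Denby, w=80) → cum 650
Optimal location: km 12.

x = 12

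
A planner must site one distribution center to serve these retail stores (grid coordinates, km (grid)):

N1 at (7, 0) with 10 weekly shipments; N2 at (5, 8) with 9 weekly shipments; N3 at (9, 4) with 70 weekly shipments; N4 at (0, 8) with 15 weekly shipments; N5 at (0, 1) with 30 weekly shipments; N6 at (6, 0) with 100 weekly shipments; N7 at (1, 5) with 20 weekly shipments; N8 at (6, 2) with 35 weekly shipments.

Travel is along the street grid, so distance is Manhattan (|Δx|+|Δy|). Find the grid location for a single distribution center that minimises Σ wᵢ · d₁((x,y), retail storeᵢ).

Manhattan distance separates: Σwᵢ(|x−xᵢ|+|y−yᵢ|) = Σwᵢ|x−xᵢ| + Σwᵢ|y−yᵢ|, so x and y are optimised independently as 1-D weighted medians.
Total weight W = 289; half = 144.5.
x-coordinate, sorted with cumulative weight:
  x=0 (N4, w=15) cum 15
  x=0 (N5, w=30) cum 45
  x=1 (N7, w=20) cum 65
  x=5 (N2, w=9) cum 74
  x=6 (N6, w=100) cum 174  ← median
  x=6 (N8, w=35) cum 209
  x=7 (N1, w=10) cum 219
  x=9 (N3, w=70) cum 289
⇒ x* = 6
y-coordinate, sorted with cumulative weight:
  y=0 (N1, w=10) cum 10
  y=0 (N6, w=100) cum 110
  y=1 (N5, w=30) cum 140
  y=2 (N8, w=35) cum 175  ← median
  y=4 (N3, w=70) cum 245
  y=5 (N7, w=20) cum 265
  y=8 (N2, w=9) cum 274
  y=8 (N4, w=15) cum 289
⇒ y* = 2

(6, 2)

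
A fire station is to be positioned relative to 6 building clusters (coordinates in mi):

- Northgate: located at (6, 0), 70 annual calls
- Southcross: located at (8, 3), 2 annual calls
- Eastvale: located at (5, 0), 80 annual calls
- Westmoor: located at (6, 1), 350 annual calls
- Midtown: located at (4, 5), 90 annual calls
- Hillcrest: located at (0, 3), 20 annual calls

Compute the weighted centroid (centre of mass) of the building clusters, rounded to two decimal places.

The minimiser of Σwᵢ‖p−pᵢ‖² is the weighted centroid p* = (Σwᵢpᵢ)/(Σwᵢ).
Σwᵢ = 612.
Σwᵢxᵢ = 70·6 + 2·8 + 80·5 + 350·6 + 90·4 + 20·0 = 3296.
Σwᵢyᵢ = 70·0 + 2·3 + 80·0 + 350·1 + 90·5 + 20·3 = 866.
x* = 3296/612 = 5.39, y* = 866/612 = 1.42.

(5.39, 1.42)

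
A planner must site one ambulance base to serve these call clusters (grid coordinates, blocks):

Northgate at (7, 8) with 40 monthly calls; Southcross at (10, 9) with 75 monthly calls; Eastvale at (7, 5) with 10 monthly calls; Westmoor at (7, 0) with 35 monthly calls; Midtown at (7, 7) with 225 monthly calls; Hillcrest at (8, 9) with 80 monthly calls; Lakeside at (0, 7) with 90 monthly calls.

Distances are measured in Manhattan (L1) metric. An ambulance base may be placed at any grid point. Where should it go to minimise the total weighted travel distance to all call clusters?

Manhattan distance separates: Σwᵢ(|x−xᵢ|+|y−yᵢ|) = Σwᵢ|x−xᵢ| + Σwᵢ|y−yᵢ|, so x and y are optimised independently as 1-D weighted medians.
Total weight W = 555; half = 277.5.
x-coordinate, sorted with cumulative weight:
  x=0 (Lakeside, w=90) cum 90
  x=7 (Northgate, w=40) cum 130
  x=7 (Eastvale, w=10) cum 140
  x=7 (Westmoor, w=35) cum 175
  x=7 (Midtown, w=225) cum 400  ← median
  x=8 (Hillcrest, w=80) cum 480
  x=10 (Southcross, w=75) cum 555
⇒ x* = 7
y-coordinate, sorted with cumulative weight:
  y=0 (Westmoor, w=35) cum 35
  y=5 (Eastvale, w=10) cum 45
  y=7 (Midtown, w=225) cum 270
  y=7 (Lakeside, w=90) cum 360  ← median
  y=8 (Northgate, w=40) cum 400
  y=9 (Southcross, w=75) cum 475
  y=9 (Hillcrest, w=80) cum 555
⇒ y* = 7

(7, 7)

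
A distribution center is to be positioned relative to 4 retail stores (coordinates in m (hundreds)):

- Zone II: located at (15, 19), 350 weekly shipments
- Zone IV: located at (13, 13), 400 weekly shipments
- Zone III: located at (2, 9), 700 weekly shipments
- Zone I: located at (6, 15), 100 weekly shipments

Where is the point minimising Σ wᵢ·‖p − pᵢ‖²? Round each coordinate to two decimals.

(8.03, 12.68)

The minimiser of Σwᵢ‖p−pᵢ‖² is the weighted centroid p* = (Σwᵢpᵢ)/(Σwᵢ).
Σwᵢ = 1550.
Σwᵢxᵢ = 350·15 + 400·13 + 700·2 + 100·6 = 12450.
Σwᵢyᵢ = 350·19 + 400·13 + 700·9 + 100·15 = 19650.
x* = 12450/1550 = 8.03, y* = 19650/1550 = 12.68.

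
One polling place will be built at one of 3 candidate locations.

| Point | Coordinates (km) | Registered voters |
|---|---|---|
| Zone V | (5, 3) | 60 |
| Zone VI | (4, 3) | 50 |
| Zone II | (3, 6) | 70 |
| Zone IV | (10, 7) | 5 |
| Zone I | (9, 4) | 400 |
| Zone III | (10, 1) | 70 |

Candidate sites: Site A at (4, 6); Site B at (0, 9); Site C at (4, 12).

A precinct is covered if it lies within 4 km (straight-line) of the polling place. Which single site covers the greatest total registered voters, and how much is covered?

Site A, covering 180

Coverage radius r = 4 km; a point is covered iff (Δx)²+(Δy)² ≤ 4² = 16.
  Site A (4, 6): covers {Zone V, Zone VI, Zone II} → 180
  Site B (0, 9): covers {none} → 0
  Site C (4, 12): covers {none} → 0
Maximum coverage at Site A: 180 registered voters.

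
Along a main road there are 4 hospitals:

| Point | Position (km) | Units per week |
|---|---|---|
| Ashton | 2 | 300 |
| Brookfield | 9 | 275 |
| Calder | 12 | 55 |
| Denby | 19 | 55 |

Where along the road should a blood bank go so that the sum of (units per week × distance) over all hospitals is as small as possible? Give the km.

x = 9

For a sum of weighted absolute distances on a line, the optimum is the weighted median (not the mean). Total weight W = 685; half-weight = 342.5.
Sort by position and accumulate weight:
  km 2 (Ashton, w=300) → cum 300
  km 9 (Brookfield, w=275) → cum 575  ≥ 342.5 → median here
  km 12 (Calder, w=55) → cum 630
  km 19 (Denby, w=55) → cum 685
Optimal location: km 9.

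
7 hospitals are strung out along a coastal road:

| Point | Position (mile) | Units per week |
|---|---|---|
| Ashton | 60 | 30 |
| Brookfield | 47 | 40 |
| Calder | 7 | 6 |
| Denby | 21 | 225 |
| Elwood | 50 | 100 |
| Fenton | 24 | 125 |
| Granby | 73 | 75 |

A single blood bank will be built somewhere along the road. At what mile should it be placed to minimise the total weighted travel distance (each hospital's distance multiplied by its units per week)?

x = 24

For a sum of weighted absolute distances on a line, the optimum is the weighted median (not the mean). Total weight W = 601; half-weight = 300.5.
Sort by position and accumulate weight:
  mile 7 (Calder, w=6) → cum 6
  mile 21 (Denby, w=225) → cum 231
  mile 24 (Fenton, w=125) → cum 356  ≥ 300.5 → median here
  mile 47 (Brookfield, w=40) → cum 396
  mile 50 (Elwood, w=100) → cum 496
  mile 60 (Ashton, w=30) → cum 526
  mile 73 (Granby, w=75) → cum 601
Optimal location: mile 24.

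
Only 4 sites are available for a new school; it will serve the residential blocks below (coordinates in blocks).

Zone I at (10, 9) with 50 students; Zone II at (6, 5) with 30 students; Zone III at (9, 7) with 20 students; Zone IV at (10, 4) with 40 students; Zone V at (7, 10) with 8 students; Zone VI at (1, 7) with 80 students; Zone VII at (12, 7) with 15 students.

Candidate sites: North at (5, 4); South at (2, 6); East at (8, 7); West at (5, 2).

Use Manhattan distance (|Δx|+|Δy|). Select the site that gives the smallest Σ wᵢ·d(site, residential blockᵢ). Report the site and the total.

Total weighted distance at each candidate:
  North (5, 4): total = 1674
  South (2, 6): total = 1657
  East (8, 7): total = 1192
  West (5, 2): total = 2160
Minimum is at East with total 1192 blocks.

East, total 1192 blocks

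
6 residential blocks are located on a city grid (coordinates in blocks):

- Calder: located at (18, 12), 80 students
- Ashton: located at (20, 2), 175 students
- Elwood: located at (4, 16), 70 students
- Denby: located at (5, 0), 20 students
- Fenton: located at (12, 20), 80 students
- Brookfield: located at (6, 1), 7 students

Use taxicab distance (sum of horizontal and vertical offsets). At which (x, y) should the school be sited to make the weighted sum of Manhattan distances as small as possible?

Manhattan distance separates: Σwᵢ(|x−xᵢ|+|y−yᵢ|) = Σwᵢ|x−xᵢ| + Σwᵢ|y−yᵢ|, so x and y are optimised independently as 1-D weighted medians.
Total weight W = 432; half = 216.
x-coordinate, sorted with cumulative weight:
  x=4 (Elwood, w=70) cum 70
  x=5 (Denby, w=20) cum 90
  x=6 (Brookfield, w=7) cum 97
  x=12 (Fenton, w=80) cum 177
  x=18 (Calder, w=80) cum 257  ← median
  x=20 (Ashton, w=175) cum 432
⇒ x* = 18
y-coordinate, sorted with cumulative weight:
  y=0 (Denby, w=20) cum 20
  y=1 (Brookfield, w=7) cum 27
  y=2 (Ashton, w=175) cum 202
  y=12 (Calder, w=80) cum 282  ← median
  y=16 (Elwood, w=70) cum 352
  y=20 (Fenton, w=80) cum 432
⇒ y* = 12

(18, 12)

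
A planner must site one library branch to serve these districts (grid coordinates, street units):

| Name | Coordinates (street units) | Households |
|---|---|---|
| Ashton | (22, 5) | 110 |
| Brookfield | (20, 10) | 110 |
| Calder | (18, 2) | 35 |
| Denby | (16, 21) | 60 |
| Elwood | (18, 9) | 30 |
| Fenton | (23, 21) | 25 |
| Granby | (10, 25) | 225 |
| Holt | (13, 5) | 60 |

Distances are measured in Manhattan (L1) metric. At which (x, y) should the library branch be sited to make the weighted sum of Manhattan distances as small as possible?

Manhattan distance separates: Σwᵢ(|x−xᵢ|+|y−yᵢ|) = Σwᵢ|x−xᵢ| + Σwᵢ|y−yᵢ|, so x and y are optimised independently as 1-D weighted medians.
Total weight W = 655; half = 327.5.
x-coordinate, sorted with cumulative weight:
  x=10 (Granby, w=225) cum 225
  x=13 (Holt, w=60) cum 285
  x=16 (Denby, w=60) cum 345  ← median
  x=18 (Calder, w=35) cum 380
  x=18 (Elwood, w=30) cum 410
  x=20 (Brookfield, w=110) cum 520
  x=22 (Ashton, w=110) cum 630
  x=23 (Fenton, w=25) cum 655
⇒ x* = 16
y-coordinate, sorted with cumulative weight:
  y=2 (Calder, w=35) cum 35
  y=5 (Ashton, w=110) cum 145
  y=5 (Holt, w=60) cum 205
  y=9 (Elwood, w=30) cum 235
  y=10 (Brookfield, w=110) cum 345  ← median
  y=21 (Denby, w=60) cum 405
  y=21 (Fenton, w=25) cum 430
  y=25 (Granby, w=225) cum 655
⇒ y* = 10

(16, 10)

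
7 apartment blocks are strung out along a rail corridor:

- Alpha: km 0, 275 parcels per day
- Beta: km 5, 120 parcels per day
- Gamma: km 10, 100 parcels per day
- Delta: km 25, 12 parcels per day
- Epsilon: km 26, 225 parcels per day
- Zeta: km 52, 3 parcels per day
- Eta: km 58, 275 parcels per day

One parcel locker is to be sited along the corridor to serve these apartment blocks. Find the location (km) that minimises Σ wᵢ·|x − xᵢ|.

For a sum of weighted absolute distances on a line, the optimum is the weighted median (not the mean). Total weight W = 1010; half-weight = 505.
Sort by position and accumulate weight:
  km 0 (Alpha, w=275) → cum 275
  km 5 (Beta, w=120) → cum 395
  km 10 (Gamma, w=100) → cum 495
  km 25 (Delta, w=12) → cum 507  ≥ 505 → median here
  km 26 (Epsilon, w=225) → cum 732
  km 52 (Zeta, w=3) → cum 735
  km 58 (Eta, w=275) → cum 1010
Optimal location: km 25.

x = 25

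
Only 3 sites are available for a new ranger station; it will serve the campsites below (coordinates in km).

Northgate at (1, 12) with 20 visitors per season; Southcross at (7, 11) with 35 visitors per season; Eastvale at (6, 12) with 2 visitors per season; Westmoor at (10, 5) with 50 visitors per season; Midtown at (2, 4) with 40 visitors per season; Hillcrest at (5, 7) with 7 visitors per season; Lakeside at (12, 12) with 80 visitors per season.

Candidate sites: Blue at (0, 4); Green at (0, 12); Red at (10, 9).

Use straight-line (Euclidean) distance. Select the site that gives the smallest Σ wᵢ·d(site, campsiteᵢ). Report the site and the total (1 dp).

Total weighted distance at each candidate:
  Blue (0, 4): total = 2304.8
  Green (0, 12): total = 2229.2
  Red (10, 9): total = 1229.4
Minimum is at Red with total 1229.4 km.

Red, total 1229.4 km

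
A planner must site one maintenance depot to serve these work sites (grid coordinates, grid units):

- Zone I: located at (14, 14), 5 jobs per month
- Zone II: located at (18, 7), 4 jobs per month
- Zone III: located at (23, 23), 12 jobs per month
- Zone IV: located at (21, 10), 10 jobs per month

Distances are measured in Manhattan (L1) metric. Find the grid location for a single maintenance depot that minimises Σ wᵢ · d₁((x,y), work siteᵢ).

(21, 14)

Manhattan distance separates: Σwᵢ(|x−xᵢ|+|y−yᵢ|) = Σwᵢ|x−xᵢ| + Σwᵢ|y−yᵢ|, so x and y are optimised independently as 1-D weighted medians.
Total weight W = 31; half = 15.5.
x-coordinate, sorted with cumulative weight:
  x=14 (Zone I, w=5) cum 5
  x=18 (Zone II, w=4) cum 9
  x=21 (Zone IV, w=10) cum 19  ← median
  x=23 (Zone III, w=12) cum 31
⇒ x* = 21
y-coordinate, sorted with cumulative weight:
  y=7 (Zone II, w=4) cum 4
  y=10 (Zone IV, w=10) cum 14
  y=14 (Zone I, w=5) cum 19  ← median
  y=23 (Zone III, w=12) cum 31
⇒ y* = 14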